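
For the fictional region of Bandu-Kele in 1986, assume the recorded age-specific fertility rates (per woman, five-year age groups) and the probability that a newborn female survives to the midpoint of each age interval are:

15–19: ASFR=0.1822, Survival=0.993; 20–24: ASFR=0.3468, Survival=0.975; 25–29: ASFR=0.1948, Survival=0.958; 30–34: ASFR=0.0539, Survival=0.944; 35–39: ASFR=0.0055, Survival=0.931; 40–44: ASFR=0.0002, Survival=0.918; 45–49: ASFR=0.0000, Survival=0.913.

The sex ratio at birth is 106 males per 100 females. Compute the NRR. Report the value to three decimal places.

Proportion female at birth = 100 / (100 + 106) = 0.48544.
Survival-weighted fertility by age (5·fₓ·Sₓ):
  15–19: 5 × 0.1822 × 0.993 = 0.90462
  20–24: 5 × 0.3468 × 0.975 = 1.69065
  25–29: 5 × 0.1948 × 0.958 = 0.93309
  30–34: 5 × 0.0539 × 0.944 = 0.25441
  35–39: 5 × 0.0055 × 0.931 = 0.02560
  40–44: 5 × 0.0002 × 0.918 = 0.00092
  45–49: 5 × 0.0000 × 0.913 = 0.00000
Sum = 3.80929
NRR = 0.48544 × 3.80929 = 1.84918
An NRR exceeding 1 indicates intrinsic growth under these rates.

1.849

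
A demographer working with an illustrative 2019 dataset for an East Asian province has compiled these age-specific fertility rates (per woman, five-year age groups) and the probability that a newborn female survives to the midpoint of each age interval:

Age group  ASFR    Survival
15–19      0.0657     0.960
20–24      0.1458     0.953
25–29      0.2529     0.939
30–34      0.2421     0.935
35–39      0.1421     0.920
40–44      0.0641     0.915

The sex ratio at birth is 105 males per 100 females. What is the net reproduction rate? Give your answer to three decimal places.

2.086

Proportion female at birth = 100 / (100 + 105) = 0.48780.
Per-age-group product (5 × ASFR × survival probability):
  15–19: 5 × 0.0657 × 0.960 = 0.31536
  20–24: 5 × 0.1458 × 0.953 = 0.69474
  25–29: 5 × 0.2529 × 0.939 = 1.18737
  30–34: 5 × 0.2421 × 0.935 = 1.13182
  35–39: 5 × 0.1421 × 0.920 = 0.65366
  40–44: 5 × 0.0641 × 0.915 = 0.29326
Sum = 4.27621
NRR = 0.48780 × 4.27621 = 2.08594
NRR > 1, so each generation more than replaces itself.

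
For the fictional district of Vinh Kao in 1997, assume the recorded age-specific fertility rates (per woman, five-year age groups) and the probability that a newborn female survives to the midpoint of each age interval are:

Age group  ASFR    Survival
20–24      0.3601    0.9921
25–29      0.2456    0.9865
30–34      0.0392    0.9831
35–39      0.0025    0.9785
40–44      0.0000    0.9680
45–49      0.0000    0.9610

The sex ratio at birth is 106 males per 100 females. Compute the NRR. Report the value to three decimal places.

Proportion female at birth = 100 / (100 + 106) = 0.48544.
Weighting each age-specific rate by interval width and survival:
  20–24: 5 × 0.3601 × 0.9921 = 1.78628
  25–29: 5 × 0.2456 × 0.9865 = 1.21142
  30–34: 5 × 0.0392 × 0.9831 = 0.19269
  35–39: 5 × 0.0025 × 0.9785 = 0.01223
  40–44: 5 × 0.0000 × 0.9680 = 0.00000
  45–49: 5 × 0.0000 × 0.9610 = 0.00000
Sum = 3.20262
NRR = 0.48544 × 3.20262 = 1.55468
With NRR above 1 the population is above replacement fertility.

1.555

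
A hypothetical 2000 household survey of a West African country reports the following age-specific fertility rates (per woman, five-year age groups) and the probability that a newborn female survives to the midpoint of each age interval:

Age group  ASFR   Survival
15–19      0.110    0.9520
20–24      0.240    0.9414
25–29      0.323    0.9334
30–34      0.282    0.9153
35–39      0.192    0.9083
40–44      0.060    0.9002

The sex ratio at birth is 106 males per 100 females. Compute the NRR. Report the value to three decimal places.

Proportion female at birth = 100 / (100 + 106) = 0.48544.
Per-age-group product (5 × ASFR × survival probability):
  15–19: 5 × 0.110 × 0.9520 = 0.52360
  20–24: 5 × 0.240 × 0.9414 = 1.12968
  25–29: 5 × 0.323 × 0.9334 = 1.50744
  30–34: 5 × 0.282 × 0.9153 = 1.29057
  35–39: 5 × 0.192 × 0.9083 = 0.87197
  40–44: 5 × 0.060 × 0.9002 = 0.27006
Sum = 5.59332
NRR = 0.48544 × 5.59332 = 2.71522

2.715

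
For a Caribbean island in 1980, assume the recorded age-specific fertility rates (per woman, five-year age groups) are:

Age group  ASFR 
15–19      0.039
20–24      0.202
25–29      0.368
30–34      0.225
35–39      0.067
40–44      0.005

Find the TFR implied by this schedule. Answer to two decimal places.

Sum of ASFRs = 0.039 + 0.202 + 0.368 + 0.225 + 0.067 + 0.005 = 0.906
TFR = 5 × 0.906 = 4.53

4.53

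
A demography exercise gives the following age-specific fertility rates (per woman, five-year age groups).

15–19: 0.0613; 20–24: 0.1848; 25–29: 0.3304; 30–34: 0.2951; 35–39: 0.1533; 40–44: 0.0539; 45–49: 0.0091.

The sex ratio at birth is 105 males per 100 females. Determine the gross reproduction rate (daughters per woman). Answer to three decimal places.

2.653

Proportion female at birth = 100 / (100 + 105) = 0.48780.
Sum of ASFRs = 0.0613 + 0.1848 + 0.3304 + 0.2951 + 0.1533 + 0.0539 + 0.0091 = 1.0879
TFR = 5 × 1.0879 = 5.4395
GRR = 0.48780 × 5.4395 = 2.65339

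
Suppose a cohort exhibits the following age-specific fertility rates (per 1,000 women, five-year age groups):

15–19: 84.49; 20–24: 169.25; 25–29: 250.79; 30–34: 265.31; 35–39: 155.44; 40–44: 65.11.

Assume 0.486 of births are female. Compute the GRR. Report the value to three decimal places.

Proportion female at birth = 0.486.
Sum of ASFRs = 84.49 + 169.25 + 250.79 + 265.31 + 155.44 + 65.11 = 990.39
TFR = 5 × 990.39 / 1000 = 4.95195
GRR = 0.486 × 4.95195 = 2.40665

2.407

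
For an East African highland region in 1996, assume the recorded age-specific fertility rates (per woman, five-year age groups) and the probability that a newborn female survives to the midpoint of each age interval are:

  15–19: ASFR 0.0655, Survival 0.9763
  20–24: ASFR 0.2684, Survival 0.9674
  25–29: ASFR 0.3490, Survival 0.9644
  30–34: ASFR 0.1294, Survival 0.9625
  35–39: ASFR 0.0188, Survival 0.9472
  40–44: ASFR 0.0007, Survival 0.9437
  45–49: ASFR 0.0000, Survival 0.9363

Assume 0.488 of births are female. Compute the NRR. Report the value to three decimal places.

1.960

Proportion female at birth = 0.488.
Weighting each age-specific rate by interval width and survival:
  15–19: 5 × 0.0655 × 0.9763 = 0.31974
  20–24: 5 × 0.2684 × 0.9674 = 1.29825
  25–29: 5 × 0.3490 × 0.9644 = 1.68288
  30–34: 5 × 0.1294 × 0.9625 = 0.62274
  35–39: 5 × 0.0188 × 0.9472 = 0.08904
  40–44: 5 × 0.0007 × 0.9437 = 0.00330
  45–49: 5 × 0.0000 × 0.9363 = 0.00000
Sum = 4.01595
NRR = 0.488 × 4.01595 = 1.95978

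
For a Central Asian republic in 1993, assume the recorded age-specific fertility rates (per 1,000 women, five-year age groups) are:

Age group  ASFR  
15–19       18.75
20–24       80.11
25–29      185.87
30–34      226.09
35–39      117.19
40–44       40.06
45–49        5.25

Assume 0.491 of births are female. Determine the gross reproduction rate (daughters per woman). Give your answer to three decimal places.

Proportion female at birth = 0.491.
Sum of ASFRs = 18.75 + 80.11 + 185.87 + 226.09 + 117.19 + 40.06 + 5.25 = 673.32
TFR = 5 × 673.32 / 1000 = 3.3666
GRR = 0.491 × 3.3666 = 1.65300

1.653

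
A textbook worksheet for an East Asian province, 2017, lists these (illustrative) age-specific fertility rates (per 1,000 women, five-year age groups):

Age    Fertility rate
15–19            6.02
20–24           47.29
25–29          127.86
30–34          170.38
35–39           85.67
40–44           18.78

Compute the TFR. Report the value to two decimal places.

2.28

Sum of ASFRs = 6.02 + 47.29 + 127.86 + 170.38 + 85.67 + 18.78 = 456.00
TFR = 5 × 456.00 / 1000 = 2.28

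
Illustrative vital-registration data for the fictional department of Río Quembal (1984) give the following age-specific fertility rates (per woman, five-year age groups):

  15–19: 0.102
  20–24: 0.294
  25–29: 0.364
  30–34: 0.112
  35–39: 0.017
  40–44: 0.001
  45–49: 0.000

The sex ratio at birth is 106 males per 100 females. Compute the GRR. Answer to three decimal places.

Proportion female at birth = 100 / (100 + 106) = 0.48544.
Sum of ASFRs = 0.102 + 0.294 + 0.364 + 0.112 + 0.017 + 0.001 + 0.000 = 0.890
TFR = 5 × 0.890 = 4.45
GRR = 0.48544 × 4.45 = 2.16021

2.160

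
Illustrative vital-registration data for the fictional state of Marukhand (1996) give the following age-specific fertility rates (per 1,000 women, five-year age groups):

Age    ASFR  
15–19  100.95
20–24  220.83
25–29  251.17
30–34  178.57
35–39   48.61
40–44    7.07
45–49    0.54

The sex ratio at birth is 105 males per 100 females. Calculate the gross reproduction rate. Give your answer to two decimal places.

1.97

Proportion female at birth = 100 / (100 + 105) = 0.48780.
Sum of ASFRs = 100.95 + 220.83 + 251.17 + 178.57 + 48.61 + 7.07 + 0.54 = 807.74
TFR = 5 × 807.74 / 1000 = 4.0387
GRR = 0.48780 × 4.0387 = 1.97008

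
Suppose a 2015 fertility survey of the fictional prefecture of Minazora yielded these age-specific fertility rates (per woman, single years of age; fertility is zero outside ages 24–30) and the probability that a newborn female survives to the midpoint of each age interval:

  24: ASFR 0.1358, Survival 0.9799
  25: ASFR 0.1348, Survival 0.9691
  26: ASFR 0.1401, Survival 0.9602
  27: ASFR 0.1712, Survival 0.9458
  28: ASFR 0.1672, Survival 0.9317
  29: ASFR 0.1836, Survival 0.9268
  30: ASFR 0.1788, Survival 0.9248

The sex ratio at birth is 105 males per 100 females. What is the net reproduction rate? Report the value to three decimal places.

Proportion female at birth = 100 / (100 + 105) = 0.48780.
Per-age-group product (1 × ASFR × survival probability):
  24: 1 × 0.1358 × 0.9799 = 0.13307
  25: 1 × 0.1348 × 0.9691 = 0.13063
  26: 1 × 0.1401 × 0.9602 = 0.13452
  27: 1 × 0.1712 × 0.9458 = 0.16192
  28: 1 × 0.1672 × 0.9317 = 0.15578
  29: 1 × 0.1836 × 0.9268 = 0.17016
  30: 1 × 0.1788 × 0.9248 = 0.16535
Sum = 1.05143
NRR = 0.48780 × 1.05143 = 0.51289
With NRR below 1 the population is below replacement fertility.

0.513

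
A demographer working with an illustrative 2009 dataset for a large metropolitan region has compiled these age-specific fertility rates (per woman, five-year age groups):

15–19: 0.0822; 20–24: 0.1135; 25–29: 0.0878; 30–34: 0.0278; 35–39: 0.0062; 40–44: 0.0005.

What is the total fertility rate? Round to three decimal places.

Sum of ASFRs = 0.0822 + 0.1135 + 0.0878 + 0.0278 + 0.0062 + 0.0005 = 0.3180
TFR = 5 × 0.3180 = 1.59

1.590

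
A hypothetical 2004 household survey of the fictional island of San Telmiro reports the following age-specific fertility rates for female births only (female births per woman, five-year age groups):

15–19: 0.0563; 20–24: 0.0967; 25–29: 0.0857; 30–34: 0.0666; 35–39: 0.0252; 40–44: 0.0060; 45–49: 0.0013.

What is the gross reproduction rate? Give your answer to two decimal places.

1.69

Sum of female ASFRs = 0.0563 + 0.0967 + 0.0857 + 0.0666 + 0.0252 + 0.0060 + 0.0013 = 0.3378
GRR = 5 × 0.3378 = 1.689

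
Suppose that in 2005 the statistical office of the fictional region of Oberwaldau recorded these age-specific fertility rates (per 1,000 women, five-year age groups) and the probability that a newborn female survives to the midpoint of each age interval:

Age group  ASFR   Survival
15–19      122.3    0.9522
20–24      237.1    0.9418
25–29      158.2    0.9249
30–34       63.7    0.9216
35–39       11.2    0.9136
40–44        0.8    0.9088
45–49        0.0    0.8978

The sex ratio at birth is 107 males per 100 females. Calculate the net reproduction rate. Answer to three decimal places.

1.342

Proportion female at birth = 100 / (100 + 107) = 0.48309.
Each age group contributes 5 × ASFR × survival:
  15–19: 5 × 122.3/1000 × 0.9522 = 0.58227
  20–24: 5 × 237.1/1000 × 0.9418 = 1.11650
  25–29: 5 × 158.2/1000 × 0.9249 = 0.73160
  30–34: 5 × 63.7/1000 × 0.9216 = 0.29353
  35–39: 5 × 11.2/1000 × 0.9136 = 0.05116
  40–44: 5 × 0.8/1000 × 0.9088 = 0.00364
  45–49: 5 × 0.0/1000 × 0.8978 = 0.00000
Sum = 2.77870
NRR = 0.48309 × 2.77870 = 1.34236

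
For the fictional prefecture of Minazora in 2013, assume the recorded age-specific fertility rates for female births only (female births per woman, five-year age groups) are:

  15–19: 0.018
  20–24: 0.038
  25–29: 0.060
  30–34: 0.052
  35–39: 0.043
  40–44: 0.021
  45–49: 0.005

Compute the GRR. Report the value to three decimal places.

Sum of female ASFRs = 0.018 + 0.038 + 0.060 + 0.052 + 0.043 + 0.021 + 0.005 = 0.237
GRR = 5 × 0.237 = 1.185

1.185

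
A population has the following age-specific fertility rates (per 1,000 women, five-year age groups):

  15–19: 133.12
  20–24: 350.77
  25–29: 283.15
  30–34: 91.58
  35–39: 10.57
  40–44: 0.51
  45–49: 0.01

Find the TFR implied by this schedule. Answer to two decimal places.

4.35

Sum of ASFRs = 133.12 + 350.77 + 283.15 + 91.58 + 10.57 + 0.51 + 0.01 = 869.71
TFR = 5 × 869.71 / 1000 = 4.34855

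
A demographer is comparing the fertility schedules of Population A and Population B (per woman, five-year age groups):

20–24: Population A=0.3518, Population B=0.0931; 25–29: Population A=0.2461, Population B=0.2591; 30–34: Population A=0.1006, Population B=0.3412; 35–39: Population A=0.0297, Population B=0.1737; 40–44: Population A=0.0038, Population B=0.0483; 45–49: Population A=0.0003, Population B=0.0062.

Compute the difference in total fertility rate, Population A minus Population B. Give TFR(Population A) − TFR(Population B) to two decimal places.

-0.95

Population A:
  Sum of ASFRs = 0.3518 + 0.2461 + 0.1006 + 0.0297 + 0.0038 + 0.0003 = 0.7323
  TFR = 5 × 0.7323 = 3.6615
Population B:
  Sum of ASFRs = 0.0931 + 0.2591 + 0.3412 + 0.1737 + 0.0483 + 0.0062 = 0.9216
  TFR = 5 × 0.9216 = 4.608
Difference = 3.6615 − 4.608 = -0.9465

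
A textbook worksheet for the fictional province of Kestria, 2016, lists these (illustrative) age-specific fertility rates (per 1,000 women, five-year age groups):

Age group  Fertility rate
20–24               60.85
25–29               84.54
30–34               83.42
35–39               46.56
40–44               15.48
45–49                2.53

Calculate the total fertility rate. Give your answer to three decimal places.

1.467

Sum of ASFRs = 60.85 + 84.54 + 83.42 + 46.56 + 15.48 + 2.53 = 293.38
TFR = 5 × 293.38 / 1000 = 1.4669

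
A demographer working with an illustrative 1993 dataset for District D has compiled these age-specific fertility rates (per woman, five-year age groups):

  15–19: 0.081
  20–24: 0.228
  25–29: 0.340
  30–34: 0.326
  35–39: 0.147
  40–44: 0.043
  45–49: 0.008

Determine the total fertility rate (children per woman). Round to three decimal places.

5.865

Sum of ASFRs = 0.081 + 0.228 + 0.340 + 0.326 + 0.147 + 0.043 + 0.008 = 1.173
TFR = 5 × 1.173 = 5.865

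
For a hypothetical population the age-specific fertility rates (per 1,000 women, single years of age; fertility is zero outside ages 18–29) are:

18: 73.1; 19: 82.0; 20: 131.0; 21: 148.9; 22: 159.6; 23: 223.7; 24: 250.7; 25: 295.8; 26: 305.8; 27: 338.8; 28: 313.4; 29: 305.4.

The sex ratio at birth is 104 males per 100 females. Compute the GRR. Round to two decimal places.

Proportion female at birth = 100 / (100 + 104) = 0.49020.
Sum of ASFRs = 73.1 + 82.0 + 131.0 + 148.9 + 159.6 + 223.7 + 250.7 + 295.8 + 305.8 + 338.8 + 313.4 + 305.4 = 2628.2
TFR = 2628.2 / 1000 = 2.6282
GRR = 0.49020 × 2.6282 = 1.28834

1.29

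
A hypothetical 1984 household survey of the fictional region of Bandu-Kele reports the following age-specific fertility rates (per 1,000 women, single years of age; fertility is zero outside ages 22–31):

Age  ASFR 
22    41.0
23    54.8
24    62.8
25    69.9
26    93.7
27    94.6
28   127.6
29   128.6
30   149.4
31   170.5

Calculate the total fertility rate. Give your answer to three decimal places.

0.993

Sum of ASFRs = 41.0 + 54.8 + 62.8 + 69.9 + 93.7 + 94.6 + 127.6 + 128.6 + 149.4 + 170.5 = 992.9
TFR = 992.9 / 1000 = 0.9929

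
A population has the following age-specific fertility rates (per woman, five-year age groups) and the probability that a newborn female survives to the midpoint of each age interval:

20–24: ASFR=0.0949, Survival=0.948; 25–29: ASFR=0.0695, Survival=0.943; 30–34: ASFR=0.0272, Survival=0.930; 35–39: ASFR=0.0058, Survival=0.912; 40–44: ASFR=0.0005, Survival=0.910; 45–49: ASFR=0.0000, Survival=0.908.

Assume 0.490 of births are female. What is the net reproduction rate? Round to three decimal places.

Proportion female at birth = 0.490.
Per-age-group product (5 × ASFR × survival probability):
  20–24: 5 × 0.0949 × 0.948 = 0.44983
  25–29: 5 × 0.0695 × 0.943 = 0.32769
  30–34: 5 × 0.0272 × 0.930 = 0.12648
  35–39: 5 × 0.0058 × 0.912 = 0.02645
  40–44: 5 × 0.0005 × 0.910 = 0.00228
  45–49: 5 × 0.0000 × 0.908 = 0.00000
Sum = 0.93273
NRR = 0.490 × 0.93273 = 0.45704

0.457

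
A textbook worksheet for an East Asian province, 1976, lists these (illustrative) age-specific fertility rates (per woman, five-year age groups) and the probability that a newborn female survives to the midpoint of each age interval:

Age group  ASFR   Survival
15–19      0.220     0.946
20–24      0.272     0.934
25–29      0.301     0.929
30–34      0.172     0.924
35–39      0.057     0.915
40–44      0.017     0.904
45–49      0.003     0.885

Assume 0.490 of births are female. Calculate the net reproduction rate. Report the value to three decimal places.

2.379

Proportion female at birth = 0.490.
Survival-weighted fertility by age (5·fₓ·Sₓ):
  15–19: 5 × 0.220 × 0.946 = 1.04060
  20–24: 5 × 0.272 × 0.934 = 1.27024
  25–29: 5 × 0.301 × 0.929 = 1.39815
  30–34: 5 × 0.172 × 0.924 = 0.79464
  35–39: 5 × 0.057 × 0.915 = 0.26078
  40–44: 5 × 0.017 × 0.904 = 0.07684
  45–49: 5 × 0.003 × 0.885 = 0.01328
Sum = 4.85453
NRR = 0.490 × 4.85453 = 2.37872
An NRR exceeding 1 indicates intrinsic growth under these rates.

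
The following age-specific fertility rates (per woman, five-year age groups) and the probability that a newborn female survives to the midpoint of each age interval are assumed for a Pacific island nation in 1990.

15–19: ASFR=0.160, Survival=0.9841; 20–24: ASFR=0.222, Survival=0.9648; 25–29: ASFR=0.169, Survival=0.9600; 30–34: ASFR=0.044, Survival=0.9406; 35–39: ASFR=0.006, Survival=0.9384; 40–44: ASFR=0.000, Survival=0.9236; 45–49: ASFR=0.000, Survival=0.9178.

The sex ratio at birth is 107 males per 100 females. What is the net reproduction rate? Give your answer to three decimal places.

Proportion female at birth = 100 / (100 + 107) = 0.48309.
Survival-weighted fertility by age (5·fₓ·Sₓ):
  15–19: 5 × 0.160 × 0.9841 = 0.78728
  20–24: 5 × 0.222 × 0.9648 = 1.07093
  25–29: 5 × 0.169 × 0.9600 = 0.81120
  30–34: 5 × 0.044 × 0.9406 = 0.20693
  35–39: 5 × 0.006 × 0.9384 = 0.02815
  40–44: 5 × 0.000 × 0.9236 = 0.00000
  45–49: 5 × 0.000 × 0.9178 = 0.00000
Sum = 2.90449
NRR = 0.48309 × 2.90449 = 1.40313
NRR > 1, so each generation more than replaces itself.

1.403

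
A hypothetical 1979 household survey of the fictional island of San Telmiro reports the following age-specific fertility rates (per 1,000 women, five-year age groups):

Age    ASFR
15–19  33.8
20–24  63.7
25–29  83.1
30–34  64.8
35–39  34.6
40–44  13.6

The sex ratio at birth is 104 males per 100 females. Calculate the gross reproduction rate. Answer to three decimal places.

Proportion female at birth = 100 / (100 + 104) = 0.49020.
Sum of ASFRs = 33.8 + 63.7 + 83.1 + 64.8 + 34.6 + 13.6 = 293.6
TFR = 5 × 293.6 / 1000 = 1.468
GRR = 0.49020 × 1.468 = 0.71961

0.720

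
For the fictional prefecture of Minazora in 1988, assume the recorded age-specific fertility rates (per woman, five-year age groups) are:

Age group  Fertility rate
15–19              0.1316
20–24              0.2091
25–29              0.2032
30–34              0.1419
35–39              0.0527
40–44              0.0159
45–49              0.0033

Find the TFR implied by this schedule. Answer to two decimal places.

3.79

Sum of ASFRs = 0.1316 + 0.2091 + 0.2032 + 0.1419 + 0.0527 + 0.0159 + 0.0033 = 0.7577
TFR = 5 × 0.7577 = 3.7885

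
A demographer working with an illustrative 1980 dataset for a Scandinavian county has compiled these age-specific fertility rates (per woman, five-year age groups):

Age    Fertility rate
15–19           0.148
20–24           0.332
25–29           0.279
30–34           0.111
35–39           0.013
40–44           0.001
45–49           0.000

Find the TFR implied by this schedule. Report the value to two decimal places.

Sum of ASFRs = 0.148 + 0.332 + 0.279 + 0.111 + 0.013 + 0.001 + 0.000 = 0.884
TFR = 5 × 0.884 = 4.42

4.42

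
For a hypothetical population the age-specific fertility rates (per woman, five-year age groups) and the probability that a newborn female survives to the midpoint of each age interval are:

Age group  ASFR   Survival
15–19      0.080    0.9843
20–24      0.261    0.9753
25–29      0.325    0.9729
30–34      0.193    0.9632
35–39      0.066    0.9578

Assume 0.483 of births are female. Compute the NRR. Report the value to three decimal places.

2.170

Proportion female at birth = 0.483.
Survival-weighted fertility by age (5·fₓ·Sₓ):
  15–19: 5 × 0.080 × 0.9843 = 0.39372
  20–24: 5 × 0.261 × 0.9753 = 1.27277
  25–29: 5 × 0.325 × 0.9729 = 1.58096
  30–34: 5 × 0.193 × 0.9632 = 0.92949
  35–39: 5 × 0.066 × 0.9578 = 0.31607
Sum = 4.49301
NRR = 0.483 × 4.49301 = 2.17012
NRR > 1, so each generation more than replaces itself.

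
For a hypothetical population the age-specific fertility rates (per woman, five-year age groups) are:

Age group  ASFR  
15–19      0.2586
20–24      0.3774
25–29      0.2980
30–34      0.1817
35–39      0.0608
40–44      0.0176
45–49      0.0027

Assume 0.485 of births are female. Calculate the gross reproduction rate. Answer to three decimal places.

2.902

Proportion female at birth = 0.485.
Sum of ASFRs = 0.2586 + 0.3774 + 0.2980 + 0.1817 + 0.0608 + 0.0176 + 0.0027 = 1.1968
TFR = 5 × 1.1968 = 5.984
GRR = 0.485 × 5.984 = 2.90224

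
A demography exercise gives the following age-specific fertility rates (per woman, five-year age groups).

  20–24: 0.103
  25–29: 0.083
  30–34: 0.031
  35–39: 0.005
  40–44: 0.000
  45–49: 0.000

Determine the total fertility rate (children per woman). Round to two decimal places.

1.11

Sum of ASFRs = 0.103 + 0.083 + 0.031 + 0.005 + 0.000 + 0.000 = 0.222
TFR = 5 × 0.222 = 1.11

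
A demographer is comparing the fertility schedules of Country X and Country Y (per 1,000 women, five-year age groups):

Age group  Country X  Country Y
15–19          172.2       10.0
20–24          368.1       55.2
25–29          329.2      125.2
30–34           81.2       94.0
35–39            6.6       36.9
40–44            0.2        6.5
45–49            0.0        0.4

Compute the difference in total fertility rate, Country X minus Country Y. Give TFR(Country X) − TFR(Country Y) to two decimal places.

3.15

Country X:
  Sum of ASFRs = 172.2 + 368.1 + 329.2 + 81.2 + 6.6 + 0.2 + 0.0 = 957.5
  TFR = 5 × 957.5 / 1000 = 4.7875
Country Y:
  Sum of ASFRs = 10.0 + 55.2 + 125.2 + 94.0 + 36.9 + 6.5 + 0.4 = 328.2
  TFR = 5 × 328.2 / 1000 = 1.641
Difference = 4.7875 − 1.641 = 3.1465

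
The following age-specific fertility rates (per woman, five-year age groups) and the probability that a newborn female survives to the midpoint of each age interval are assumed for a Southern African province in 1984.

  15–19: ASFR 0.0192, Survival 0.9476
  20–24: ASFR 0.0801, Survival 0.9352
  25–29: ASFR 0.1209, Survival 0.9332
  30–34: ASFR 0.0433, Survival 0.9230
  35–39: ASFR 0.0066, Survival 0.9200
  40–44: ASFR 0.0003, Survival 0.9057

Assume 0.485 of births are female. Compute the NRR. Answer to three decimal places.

0.612

Proportion female at birth = 0.485.
Each age group contributes 5 × ASFR × survival:
  15–19: 5 × 0.0192 × 0.9476 = 0.09097
  20–24: 5 × 0.0801 × 0.9352 = 0.37455
  25–29: 5 × 0.1209 × 0.9332 = 0.56412
  30–34: 5 × 0.0433 × 0.9230 = 0.19983
  35–39: 5 × 0.0066 × 0.9200 = 0.03036
  40–44: 5 × 0.0003 × 0.9057 = 0.00136
Sum = 1.26119
NRR = 0.485 × 1.26119 = 0.61168
NRR < 1, so the cohort does not fully replace itself.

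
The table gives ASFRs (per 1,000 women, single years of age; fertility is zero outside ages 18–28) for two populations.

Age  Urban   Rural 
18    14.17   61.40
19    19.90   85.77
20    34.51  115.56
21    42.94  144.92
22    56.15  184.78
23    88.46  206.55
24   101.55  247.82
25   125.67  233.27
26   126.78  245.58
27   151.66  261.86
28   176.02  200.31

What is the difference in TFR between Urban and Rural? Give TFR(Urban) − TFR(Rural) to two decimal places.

Urban:
  Sum of ASFRs = 14.17 + 19.90 + 34.51 + 42.94 + 56.15 + 88.46 + 101.55 + 125.67 + 126.78 + 151.66 + 176.02 = 937.81
  TFR = 937.81 / 1000 = 0.93781
Rural:
  Sum of ASFRs = 61.40 + 85.77 + 115.56 + 144.92 + 184.78 + 206.55 + 247.82 + 233.27 + 245.58 + 261.86 + 200.31 = 1987.82
  TFR = 1987.82 / 1000 = 1.98782
Difference = 0.93781 − 1.98782 = -1.05001

-1.05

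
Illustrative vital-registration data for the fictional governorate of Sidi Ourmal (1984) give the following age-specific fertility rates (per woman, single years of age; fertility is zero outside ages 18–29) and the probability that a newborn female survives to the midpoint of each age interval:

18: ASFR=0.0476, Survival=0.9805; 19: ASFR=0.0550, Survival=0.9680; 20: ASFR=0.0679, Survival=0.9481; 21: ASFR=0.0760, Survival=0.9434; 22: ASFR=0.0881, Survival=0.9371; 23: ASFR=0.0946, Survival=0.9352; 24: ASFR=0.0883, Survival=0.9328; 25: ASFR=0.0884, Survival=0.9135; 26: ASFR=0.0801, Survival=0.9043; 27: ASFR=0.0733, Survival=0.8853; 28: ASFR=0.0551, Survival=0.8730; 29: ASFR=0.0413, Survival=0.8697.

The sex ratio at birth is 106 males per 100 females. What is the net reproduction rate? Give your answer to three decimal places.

Proportion female at birth = 100 / (100 + 106) = 0.48544.
Per-age-group product (1 × ASFR × survival probability):
  18: 1 × 0.0476 × 0.9805 = 0.04667
  19: 1 × 0.0550 × 0.9680 = 0.05324
  20: 1 × 0.0679 × 0.9481 = 0.06438
  21: 1 × 0.0760 × 0.9434 = 0.07170
  22: 1 × 0.0881 × 0.9371 = 0.08256
  23: 1 × 0.0946 × 0.9352 = 0.08847
  24: 1 × 0.0883 × 0.9328 = 0.08237
  25: 1 × 0.0884 × 0.9135 = 0.08075
  26: 1 × 0.0801 × 0.9043 = 0.07243
  27: 1 × 0.0733 × 0.8853 = 0.06489
  28: 1 × 0.0551 × 0.8730 = 0.04810
  29: 1 × 0.0413 × 0.8697 = 0.03592
Sum = 0.79148
NRR = 0.48544 × 0.79148 = 0.38422
An NRR under 1 implies long-run decline under these rates.

0.384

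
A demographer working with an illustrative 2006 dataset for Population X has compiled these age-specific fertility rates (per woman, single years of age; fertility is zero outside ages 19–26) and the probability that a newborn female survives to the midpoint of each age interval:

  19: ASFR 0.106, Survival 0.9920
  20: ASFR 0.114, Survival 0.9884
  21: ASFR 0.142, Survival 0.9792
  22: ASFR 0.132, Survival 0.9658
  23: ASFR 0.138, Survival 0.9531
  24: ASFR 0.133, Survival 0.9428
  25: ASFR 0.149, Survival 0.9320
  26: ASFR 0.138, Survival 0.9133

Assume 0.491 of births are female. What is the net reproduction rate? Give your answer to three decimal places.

0.494

Proportion female at birth = 0.491.
Each age group contributes 1 × ASFR × survival:
  19: 1 × 0.106 × 0.9920 = 0.10515
  20: 1 × 0.114 × 0.9884 = 0.11268
  21: 1 × 0.142 × 0.9792 = 0.13905
  22: 1 × 0.132 × 0.9658 = 0.12749
  23: 1 × 0.138 × 0.9531 = 0.13153
  24: 1 × 0.133 × 0.9428 = 0.12539
  25: 1 × 0.149 × 0.9320 = 0.13887
  26: 1 × 0.138 × 0.9133 = 0.12604
Sum = 1.00620
NRR = 0.491 × 1.00620 = 0.49404
An NRR under 1 implies long-run decline under these rates.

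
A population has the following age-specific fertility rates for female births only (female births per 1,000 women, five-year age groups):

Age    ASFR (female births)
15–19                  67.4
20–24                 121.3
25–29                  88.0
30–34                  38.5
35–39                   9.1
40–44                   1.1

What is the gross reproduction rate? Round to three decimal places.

1.627

Sum of female ASFRs = 67.4 + 121.3 + 88.0 + 38.5 + 9.1 + 1.1 = 325.4
GRR = 5 × 325.4 / 1000 = 1.627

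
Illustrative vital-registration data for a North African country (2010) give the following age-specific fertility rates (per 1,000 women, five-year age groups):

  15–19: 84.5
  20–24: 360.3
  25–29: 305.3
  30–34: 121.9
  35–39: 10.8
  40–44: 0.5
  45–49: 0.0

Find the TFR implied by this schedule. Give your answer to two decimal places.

4.42

Sum of ASFRs = 84.5 + 360.3 + 305.3 + 121.9 + 10.8 + 0.5 + 0.0 = 883.3
TFR = 5 × 883.3 / 1000 = 4.4165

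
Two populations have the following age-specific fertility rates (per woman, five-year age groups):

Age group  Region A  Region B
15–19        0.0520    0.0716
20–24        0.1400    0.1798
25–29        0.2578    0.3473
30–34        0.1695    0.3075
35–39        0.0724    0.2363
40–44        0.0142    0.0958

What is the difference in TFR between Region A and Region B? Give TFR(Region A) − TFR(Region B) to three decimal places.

-2.662

Region A:
  Sum of ASFRs = 0.0520 + 0.1400 + 0.2578 + 0.1695 + 0.0724 + 0.0142 = 0.7059
  TFR = 5 × 0.7059 = 3.5295
Region B:
  Sum of ASFRs = 0.0716 + 0.1798 + 0.3473 + 0.3075 + 0.2363 + 0.0958 = 1.2383
  TFR = 5 × 1.2383 = 6.1915
Difference = 3.5295 − 6.1915 = -2.662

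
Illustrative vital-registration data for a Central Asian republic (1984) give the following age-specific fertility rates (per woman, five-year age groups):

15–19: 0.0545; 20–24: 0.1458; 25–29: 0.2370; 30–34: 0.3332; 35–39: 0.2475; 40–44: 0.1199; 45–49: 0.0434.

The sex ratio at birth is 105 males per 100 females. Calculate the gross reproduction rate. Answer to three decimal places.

Proportion female at birth = 100 / (100 + 105) = 0.48780.
Sum of ASFRs = 0.0545 + 0.1458 + 0.2370 + 0.3332 + 0.2475 + 0.1199 + 0.0434 = 1.1813
TFR = 5 × 1.1813 = 5.9065
GRR = 0.48780 × 5.9065 = 2.88119

2.881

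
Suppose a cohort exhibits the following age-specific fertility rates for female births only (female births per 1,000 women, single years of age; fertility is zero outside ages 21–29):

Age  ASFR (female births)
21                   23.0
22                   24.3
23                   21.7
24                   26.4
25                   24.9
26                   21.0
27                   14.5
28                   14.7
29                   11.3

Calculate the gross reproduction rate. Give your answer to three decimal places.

Sum of female ASFRs = 23.0 + 24.3 + 21.7 + 26.4 + 24.9 + 21.0 + 14.5 + 14.7 + 11.3 = 181.8
GRR = 181.8 / 1000 = 0.1818

0.182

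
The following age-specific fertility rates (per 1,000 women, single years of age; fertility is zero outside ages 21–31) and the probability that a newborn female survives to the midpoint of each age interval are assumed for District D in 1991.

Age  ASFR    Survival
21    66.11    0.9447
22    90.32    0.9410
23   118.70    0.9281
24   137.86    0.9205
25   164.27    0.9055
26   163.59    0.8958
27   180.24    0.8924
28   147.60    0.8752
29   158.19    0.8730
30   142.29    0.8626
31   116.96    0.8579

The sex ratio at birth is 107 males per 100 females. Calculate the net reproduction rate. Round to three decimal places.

0.643

Proportion female at birth = 100 / (100 + 107) = 0.48309.
Each age group contributes 1 × ASFR × survival:
  21: 1 × 66.11/1000 × 0.9447 = 0.06245
  22: 1 × 90.32/1000 × 0.9410 = 0.08499
  23: 1 × 118.70/1000 × 0.9281 = 0.11017
  24: 1 × 137.86/1000 × 0.9205 = 0.12690
  25: 1 × 164.27/1000 × 0.9055 = 0.14875
  26: 1 × 163.59/1000 × 0.8958 = 0.14654
  27: 1 × 180.24/1000 × 0.8924 = 0.16085
  28: 1 × 147.60/1000 × 0.8752 = 0.12918
  29: 1 × 158.19/1000 × 0.8730 = 0.13810
  30: 1 × 142.29/1000 × 0.8626 = 0.12274
  31: 1 × 116.96/1000 × 0.8579 = 0.10034
Sum = 1.33101
NRR = 0.48309 × 1.33101 = 0.64300
With NRR below 1 the population is below replacement fertility.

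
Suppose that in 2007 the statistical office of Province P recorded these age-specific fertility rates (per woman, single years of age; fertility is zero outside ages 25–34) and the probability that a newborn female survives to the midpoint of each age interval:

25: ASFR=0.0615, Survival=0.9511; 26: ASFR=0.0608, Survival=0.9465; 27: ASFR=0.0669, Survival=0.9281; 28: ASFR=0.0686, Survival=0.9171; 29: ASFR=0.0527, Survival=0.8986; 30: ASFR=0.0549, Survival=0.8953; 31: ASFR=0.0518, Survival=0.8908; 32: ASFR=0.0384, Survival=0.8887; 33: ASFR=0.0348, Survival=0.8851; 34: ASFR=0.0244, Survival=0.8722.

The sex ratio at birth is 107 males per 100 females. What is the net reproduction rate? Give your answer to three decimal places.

0.227

Proportion female at birth = 100 / (100 + 107) = 0.48309.
Per-age-group product (1 × ASFR × survival probability):
  25: 1 × 0.0615 × 0.9511 = 0.05849
  26: 1 × 0.0608 × 0.9465 = 0.05755
  27: 1 × 0.0669 × 0.9281 = 0.06209
  28: 1 × 0.0686 × 0.9171 = 0.06291
  29: 1 × 0.0527 × 0.8986 = 0.04736
  30: 1 × 0.0549 × 0.8953 = 0.04915
  31: 1 × 0.0518 × 0.8908 = 0.04614
  32: 1 × 0.0384 × 0.8887 = 0.03413
  33: 1 × 0.0348 × 0.8851 = 0.03080
  34: 1 × 0.0244 × 0.8722 = 0.02128
Sum = 0.46990
NRR = 0.48309 × 0.46990 = 0.22700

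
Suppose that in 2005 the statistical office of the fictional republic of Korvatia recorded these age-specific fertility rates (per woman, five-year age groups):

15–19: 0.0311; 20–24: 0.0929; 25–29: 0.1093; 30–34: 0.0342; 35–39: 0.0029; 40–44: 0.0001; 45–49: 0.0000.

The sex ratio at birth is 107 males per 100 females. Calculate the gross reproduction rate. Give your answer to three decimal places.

0.653

Proportion female at birth = 100 / (100 + 107) = 0.48309.
Sum of ASFRs = 0.0311 + 0.0929 + 0.1093 + 0.0342 + 0.0029 + 0.0001 + 0.0000 = 0.2705
TFR = 5 × 0.2705 = 1.3525
GRR = 0.48309 × 1.3525 = 0.65338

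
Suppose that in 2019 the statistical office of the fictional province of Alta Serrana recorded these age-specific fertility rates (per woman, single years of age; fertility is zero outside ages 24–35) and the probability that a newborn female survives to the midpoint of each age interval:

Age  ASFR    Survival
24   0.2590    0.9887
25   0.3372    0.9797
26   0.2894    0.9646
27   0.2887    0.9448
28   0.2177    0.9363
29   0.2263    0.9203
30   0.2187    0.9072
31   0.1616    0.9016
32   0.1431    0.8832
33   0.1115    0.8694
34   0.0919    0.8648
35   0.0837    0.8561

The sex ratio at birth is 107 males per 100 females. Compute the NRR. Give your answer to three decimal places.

Proportion female at birth = 100 / (100 + 107) = 0.48309.
Survival-weighted fertility by age (1·fₓ·Sₓ):
  24: 1 × 0.2590 × 0.9887 = 0.25607
  25: 1 × 0.3372 × 0.9797 = 0.33035
  26: 1 × 0.2894 × 0.9646 = 0.27916
  27: 1 × 0.2887 × 0.9448 = 0.27276
  28: 1 × 0.2177 × 0.9363 = 0.20383
  29: 1 × 0.2263 × 0.9203 = 0.20826
  30: 1 × 0.2187 × 0.9072 = 0.19840
  31: 1 × 0.1616 × 0.9016 = 0.14570
  32: 1 × 0.1431 × 0.8832 = 0.12639
  33: 1 × 0.1115 × 0.8694 = 0.09694
  34: 1 × 0.0919 × 0.8648 = 0.07948
  35: 1 × 0.0837 × 0.8561 = 0.07166
Sum = 2.26900
NRR = 0.48309 × 2.26900 = 1.09613
An NRR exceeding 1 indicates intrinsic growth under these rates.

1.096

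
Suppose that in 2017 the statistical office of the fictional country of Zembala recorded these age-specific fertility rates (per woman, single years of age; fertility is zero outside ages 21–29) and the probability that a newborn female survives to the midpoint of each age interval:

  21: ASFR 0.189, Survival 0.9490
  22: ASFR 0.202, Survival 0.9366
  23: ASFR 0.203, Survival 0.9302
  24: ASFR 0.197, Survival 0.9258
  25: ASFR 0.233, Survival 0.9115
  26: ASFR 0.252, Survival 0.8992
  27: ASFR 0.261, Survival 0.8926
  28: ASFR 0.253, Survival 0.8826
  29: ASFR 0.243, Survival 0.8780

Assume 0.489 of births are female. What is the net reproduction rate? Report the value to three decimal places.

0.904

Proportion female at birth = 0.489.
Weighting each age-specific rate by interval width and survival:
  21: 1 × 0.189 × 0.9490 = 0.17936
  22: 1 × 0.202 × 0.9366 = 0.18919
  23: 1 × 0.203 × 0.9302 = 0.18883
  24: 1 × 0.197 × 0.9258 = 0.18238
  25: 1 × 0.233 × 0.9115 = 0.21238
  26: 1 × 0.252 × 0.8992 = 0.22660
  27: 1 × 0.261 × 0.8926 = 0.23297
  28: 1 × 0.253 × 0.8826 = 0.22330
  29: 1 × 0.243 × 0.8780 = 0.21335
Sum = 1.84836
NRR = 0.489 × 1.84836 = 0.90385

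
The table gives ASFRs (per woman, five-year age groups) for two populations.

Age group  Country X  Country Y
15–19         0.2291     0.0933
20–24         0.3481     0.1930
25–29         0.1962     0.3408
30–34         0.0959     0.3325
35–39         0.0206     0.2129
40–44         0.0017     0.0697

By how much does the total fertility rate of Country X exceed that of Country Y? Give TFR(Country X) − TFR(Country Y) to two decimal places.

Country X:
  Sum of ASFRs = 0.2291 + 0.3481 + 0.1962 + 0.0959 + 0.0206 + 0.0017 = 0.8916
  TFR = 5 × 0.8916 = 4.458
Country Y:
  Sum of ASFRs = 0.0933 + 0.1930 + 0.3408 + 0.3325 + 0.2129 + 0.0697 = 1.2422
  TFR = 5 × 1.2422 = 6.211
Difference = 4.458 − 6.211 = -1.753

-1.75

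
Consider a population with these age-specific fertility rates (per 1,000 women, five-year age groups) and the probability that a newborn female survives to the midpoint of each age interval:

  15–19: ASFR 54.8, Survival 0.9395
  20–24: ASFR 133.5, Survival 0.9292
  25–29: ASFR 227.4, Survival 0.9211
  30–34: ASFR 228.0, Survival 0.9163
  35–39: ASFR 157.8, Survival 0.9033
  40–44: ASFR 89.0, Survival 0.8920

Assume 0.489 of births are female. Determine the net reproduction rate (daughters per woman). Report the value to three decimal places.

Proportion female at birth = 0.489.
Weighting each age-specific rate by interval width and survival:
  15–19: 5 × 54.8/1000 × 0.9395 = 0.25742
  20–24: 5 × 133.5/1000 × 0.9292 = 0.62024
  25–29: 5 × 227.4/1000 × 0.9211 = 1.04729
  30–34: 5 × 228.0/1000 × 0.9163 = 1.04458
  35–39: 5 × 157.8/1000 × 0.9033 = 0.71270
  40–44: 5 × 89.0/1000 × 0.8920 = 0.39694
Sum = 4.07917
NRR = 0.489 × 4.07917 = 1.99471
NRR > 1, so each generation more than replaces itself.

1.995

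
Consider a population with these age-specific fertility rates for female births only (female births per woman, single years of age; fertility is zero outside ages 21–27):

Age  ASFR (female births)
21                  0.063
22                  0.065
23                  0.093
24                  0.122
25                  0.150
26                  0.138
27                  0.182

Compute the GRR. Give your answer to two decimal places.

0.81

Sum of female ASFRs = 0.063 + 0.065 + 0.093 + 0.122 + 0.150 + 0.138 + 0.182 = 0.813
GRR = 0.813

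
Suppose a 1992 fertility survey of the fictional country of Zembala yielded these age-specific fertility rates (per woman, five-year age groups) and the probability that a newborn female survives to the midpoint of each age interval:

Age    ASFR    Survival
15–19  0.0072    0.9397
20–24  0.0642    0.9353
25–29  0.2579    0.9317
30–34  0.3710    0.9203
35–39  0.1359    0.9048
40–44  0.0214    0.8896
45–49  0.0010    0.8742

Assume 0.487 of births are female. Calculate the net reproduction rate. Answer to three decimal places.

Proportion female at birth = 0.487.
Weighting each age-specific rate by interval width and survival:
  15–19: 5 × 0.0072 × 0.9397 = 0.03383
  20–24: 5 × 0.0642 × 0.9353 = 0.30023
  25–29: 5 × 0.2579 × 0.9317 = 1.20143
  30–34: 5 × 0.3710 × 0.9203 = 1.70716
  35–39: 5 × 0.1359 × 0.9048 = 0.61481
  40–44: 5 × 0.0214 × 0.8896 = 0.09519
  45–49: 5 × 0.0010 × 0.8742 = 0.00437
Sum = 3.95702
NRR = 0.487 × 3.95702 = 1.92707
An NRR exceeding 1 indicates intrinsic growth under these rates.

1.927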